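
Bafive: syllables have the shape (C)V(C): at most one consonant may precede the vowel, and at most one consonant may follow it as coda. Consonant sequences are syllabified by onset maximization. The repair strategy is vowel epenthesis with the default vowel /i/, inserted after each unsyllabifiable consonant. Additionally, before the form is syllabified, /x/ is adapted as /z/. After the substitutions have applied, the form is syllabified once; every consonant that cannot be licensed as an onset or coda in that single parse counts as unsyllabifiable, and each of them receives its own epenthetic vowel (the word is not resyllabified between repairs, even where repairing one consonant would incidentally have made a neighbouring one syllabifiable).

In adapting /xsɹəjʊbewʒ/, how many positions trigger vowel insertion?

3

After substitution the input is /zsɹəjʊbewʒ/.
The unsyllabifiable consonants are /z/, /s/, /ʒ/; each receives one epenthetic vowel.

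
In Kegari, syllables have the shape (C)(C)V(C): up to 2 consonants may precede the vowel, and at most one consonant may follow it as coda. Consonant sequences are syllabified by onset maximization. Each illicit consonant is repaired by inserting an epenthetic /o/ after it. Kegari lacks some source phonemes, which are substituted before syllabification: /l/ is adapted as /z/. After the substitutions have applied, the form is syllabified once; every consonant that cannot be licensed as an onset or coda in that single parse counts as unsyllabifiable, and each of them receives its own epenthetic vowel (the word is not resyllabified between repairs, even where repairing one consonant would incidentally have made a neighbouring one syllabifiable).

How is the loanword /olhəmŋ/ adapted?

Substitution: /l/ → /z/, giving /ozhəmŋ/.
Under (C)(C)V(C), the unsyllabifiable consonants are /ŋ/ (at most one coda consonant is licensed; onsets may contain at most 2 consonants).
Inserting the epenthetic vowel yields /ŋ/ → /ŋo/.

ozhəmŋo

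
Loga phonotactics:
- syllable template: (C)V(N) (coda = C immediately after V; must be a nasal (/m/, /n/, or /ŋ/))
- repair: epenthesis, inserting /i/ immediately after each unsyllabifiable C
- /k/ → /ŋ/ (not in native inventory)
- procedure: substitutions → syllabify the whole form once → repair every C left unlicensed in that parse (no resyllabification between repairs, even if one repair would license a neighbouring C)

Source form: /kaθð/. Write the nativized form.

Substitution: /k/ → /ŋ/, giving /ŋaθð/.
The consonants /θ/, /ð/ cannot be parsed into a legal (C)V(N) syllable (only a nasal (/m/, /n/, or /ŋ/) is licensed in coda position; onsets are limited to one consonant).
Inserting the epenthetic vowel yields /θ/ → /θi/, /ð/ → /ði/.

ŋaθiði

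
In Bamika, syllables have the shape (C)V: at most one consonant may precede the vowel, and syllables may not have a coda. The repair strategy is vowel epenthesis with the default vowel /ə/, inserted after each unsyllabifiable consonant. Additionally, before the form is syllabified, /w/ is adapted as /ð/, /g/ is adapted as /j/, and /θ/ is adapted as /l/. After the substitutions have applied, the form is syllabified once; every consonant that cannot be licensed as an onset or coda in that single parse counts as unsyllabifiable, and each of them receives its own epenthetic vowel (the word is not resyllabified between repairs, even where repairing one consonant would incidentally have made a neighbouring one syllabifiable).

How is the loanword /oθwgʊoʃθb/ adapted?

Substitution: /θ/ → /l/, /w/ → /ð/, /g/ → /j/, giving /olðjʊoʃlb/.
Syllabifying with onset maximization leaves /l/, /ð/, /ʃ/, /l/, /b/ stranded (no codas are permitted; onsets are limited to one consonant).
Epenthesis after each stranded consonant: /l/ → /lə/, /ð/ → /ðə/, /ʃ/ → /ʃə/, /l/ → /lə/, /b/ → /bə/.

oləðəjʊoʃələbə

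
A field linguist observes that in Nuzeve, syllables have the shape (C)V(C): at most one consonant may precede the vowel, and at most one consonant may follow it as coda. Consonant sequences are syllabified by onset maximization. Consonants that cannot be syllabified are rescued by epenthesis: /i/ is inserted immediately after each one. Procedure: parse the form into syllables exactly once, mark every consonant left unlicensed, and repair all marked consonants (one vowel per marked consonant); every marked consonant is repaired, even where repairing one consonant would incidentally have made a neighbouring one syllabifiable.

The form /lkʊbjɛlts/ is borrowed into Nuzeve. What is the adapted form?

likʊbjɛltisi

Syllabifying with onset maximization leaves /l/, /t/, /s/ stranded (at most one coda consonant is licensed; onsets are limited to one consonant).
Inserting the epenthetic vowel yields /l/ → /li/, /t/ → /ti/, /s/ → /si/.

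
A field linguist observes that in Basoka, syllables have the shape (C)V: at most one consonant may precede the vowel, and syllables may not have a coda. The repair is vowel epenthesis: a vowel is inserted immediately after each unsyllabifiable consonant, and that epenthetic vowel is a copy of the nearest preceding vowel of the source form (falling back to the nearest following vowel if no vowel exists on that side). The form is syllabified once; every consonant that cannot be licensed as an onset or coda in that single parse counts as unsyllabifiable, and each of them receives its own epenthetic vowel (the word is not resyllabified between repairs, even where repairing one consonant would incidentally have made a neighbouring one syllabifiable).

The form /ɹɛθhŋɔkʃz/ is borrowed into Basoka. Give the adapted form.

ɹɛθɛhɛŋɔkɔʃɔzɔ

Syllabifying with onset maximization leaves /θ/, /h/, /k/, /ʃ/, /z/ stranded (no codas are permitted; onsets are limited to one consonant).
Each unlicensed consonant becomes the onset of a new syllable: /θ/ → /θɛ/, /h/ → /hɛ/, /k/ → /kɔ/, /ʃ/ → /ʃɔ/, /z/ → /zɔ/.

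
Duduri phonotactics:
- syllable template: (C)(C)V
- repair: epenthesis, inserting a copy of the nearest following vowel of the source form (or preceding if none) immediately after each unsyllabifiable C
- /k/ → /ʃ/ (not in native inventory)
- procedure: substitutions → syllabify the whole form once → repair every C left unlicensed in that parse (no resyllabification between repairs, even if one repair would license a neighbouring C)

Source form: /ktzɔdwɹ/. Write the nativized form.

ʃɔtzɔdɔwɔɹɔ

Substitution: /k/ → /ʃ/, giving /ʃtzɔdwɹ/.
Under (C)(C)V, the unsyllabifiable consonants are /ʃ/, /d/, /w/, /ɹ/ (no codas are permitted; onsets may contain at most 2 consonants).
Each unlicensed consonant becomes the onset of a new syllable: /ʃ/ → /ʃɔ/, /d/ → /dɔ/, /w/ → /wɔ/, /ɹ/ → /ɹɔ/.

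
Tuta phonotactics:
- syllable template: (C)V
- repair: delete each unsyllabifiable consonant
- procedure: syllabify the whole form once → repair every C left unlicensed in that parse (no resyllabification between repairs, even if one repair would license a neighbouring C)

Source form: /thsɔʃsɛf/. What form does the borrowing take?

sɔsɛ

Syllabifying with onset maximization leaves /t/, /h/, /ʃ/, /f/ stranded (no codas are permitted; onsets are limited to one consonant).
Each unlicensed consonant is deleted: /t/, /h/, /ʃ/, /f/.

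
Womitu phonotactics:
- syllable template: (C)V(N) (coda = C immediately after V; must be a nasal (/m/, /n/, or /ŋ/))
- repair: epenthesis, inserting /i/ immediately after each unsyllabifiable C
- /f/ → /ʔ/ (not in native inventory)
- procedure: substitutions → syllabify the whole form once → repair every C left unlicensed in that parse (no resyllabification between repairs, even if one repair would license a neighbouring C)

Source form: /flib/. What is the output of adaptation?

Substitution: /f/ → /ʔ/, giving /ʔlib/.
The consonants /ʔ/, /b/ cannot be parsed into a legal (C)V(N) syllable (only a nasal (/m/, /n/, or /ŋ/) is licensed in coda position; onsets are limited to one consonant).
Inserting the epenthetic vowel yields /ʔ/ → /ʔi/, /b/ → /bi/.

ʔilibi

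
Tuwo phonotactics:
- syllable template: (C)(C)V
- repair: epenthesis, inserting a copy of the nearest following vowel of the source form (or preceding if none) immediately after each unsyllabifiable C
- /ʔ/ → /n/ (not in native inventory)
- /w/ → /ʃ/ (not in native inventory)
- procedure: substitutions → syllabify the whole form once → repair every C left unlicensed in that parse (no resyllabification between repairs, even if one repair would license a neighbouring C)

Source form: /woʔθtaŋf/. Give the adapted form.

ʃonaθtaŋafa

Substitution: /w/ → /ʃ/, /ʔ/ → /n/, giving /ʃonθtaŋf/.
Under (C)(C)V, the unsyllabifiable consonants are /n/, /ŋ/, /f/ (no codas are permitted; onsets may contain at most 2 consonants).
Each unlicensed consonant becomes the onset of a new syllable: /n/ → /na/, /ŋ/ → /ŋa/, /f/ → /fa/.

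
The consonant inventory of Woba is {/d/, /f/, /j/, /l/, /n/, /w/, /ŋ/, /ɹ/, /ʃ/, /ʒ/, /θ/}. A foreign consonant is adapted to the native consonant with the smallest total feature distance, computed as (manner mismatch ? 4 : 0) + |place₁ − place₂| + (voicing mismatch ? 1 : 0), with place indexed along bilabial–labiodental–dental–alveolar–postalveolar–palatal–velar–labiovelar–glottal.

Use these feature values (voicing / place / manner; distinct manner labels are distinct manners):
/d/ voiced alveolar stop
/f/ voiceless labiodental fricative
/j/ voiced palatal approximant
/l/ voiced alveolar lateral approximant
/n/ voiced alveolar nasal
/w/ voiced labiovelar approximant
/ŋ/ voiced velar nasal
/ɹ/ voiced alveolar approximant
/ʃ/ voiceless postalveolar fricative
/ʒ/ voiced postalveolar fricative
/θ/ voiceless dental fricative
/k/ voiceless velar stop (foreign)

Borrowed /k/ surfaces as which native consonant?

/d/ is closest: same manner (stop), place distance 3 (velar→alveolar), voicing differs (+1); total 4. Next closest is /ŋ/ at distance 5.

d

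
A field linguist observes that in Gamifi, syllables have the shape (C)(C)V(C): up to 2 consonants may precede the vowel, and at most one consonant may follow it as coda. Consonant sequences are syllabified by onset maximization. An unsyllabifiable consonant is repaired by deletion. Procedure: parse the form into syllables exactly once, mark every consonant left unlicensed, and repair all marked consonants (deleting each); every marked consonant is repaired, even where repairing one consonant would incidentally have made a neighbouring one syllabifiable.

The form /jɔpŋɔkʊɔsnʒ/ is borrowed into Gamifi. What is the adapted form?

Syllabifying with onset maximization leaves /n/, /ʒ/ stranded (at most one coda consonant is licensed; onsets may contain at most 2 consonants).
Each unlicensed consonant is deleted: /n/, /ʒ/.

jɔpŋɔkʊɔs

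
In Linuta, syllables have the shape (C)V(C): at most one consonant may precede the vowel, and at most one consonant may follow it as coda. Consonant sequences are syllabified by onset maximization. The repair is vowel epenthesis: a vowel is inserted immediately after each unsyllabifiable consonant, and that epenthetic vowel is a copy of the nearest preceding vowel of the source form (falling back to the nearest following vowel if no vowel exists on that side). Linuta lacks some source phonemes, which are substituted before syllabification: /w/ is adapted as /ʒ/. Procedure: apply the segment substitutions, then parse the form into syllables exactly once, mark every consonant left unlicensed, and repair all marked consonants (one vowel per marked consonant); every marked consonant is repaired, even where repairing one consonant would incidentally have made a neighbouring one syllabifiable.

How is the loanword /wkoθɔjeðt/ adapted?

Substitution: /w/ → /ʒ/, giving /ʒkoθɔjeðt/.
Under (C)V(C), the unsyllabifiable consonants are /ʒ/, /t/ (at most one coda consonant is licensed; onsets are limited to one consonant).
Epenthesis after each stranded consonant: /ʒ/ → /ʒo/, /t/ → /te/.

ʒokoθɔjeðte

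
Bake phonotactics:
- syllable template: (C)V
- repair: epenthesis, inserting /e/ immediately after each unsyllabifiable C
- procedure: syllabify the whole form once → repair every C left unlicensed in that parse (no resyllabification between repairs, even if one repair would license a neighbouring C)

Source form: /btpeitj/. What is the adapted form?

betepeiteje

Under (C)V, the unsyllabifiable consonants are /b/, /t/, /t/, /j/ (no codas are permitted; onsets are limited to one consonant).
Epenthesis after each stranded consonant: /b/ → /be/, /t/ → /te/, /t/ → /te/, /j/ → /je/.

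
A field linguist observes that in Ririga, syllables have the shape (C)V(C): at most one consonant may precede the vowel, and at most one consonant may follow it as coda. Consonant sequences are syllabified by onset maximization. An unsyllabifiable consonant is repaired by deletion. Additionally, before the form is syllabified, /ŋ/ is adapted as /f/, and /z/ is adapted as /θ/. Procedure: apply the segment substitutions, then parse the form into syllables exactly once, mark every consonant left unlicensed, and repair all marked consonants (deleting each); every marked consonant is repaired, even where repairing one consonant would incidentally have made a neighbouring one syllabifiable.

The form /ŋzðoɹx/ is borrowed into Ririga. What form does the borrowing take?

ðoɹ

Substitution: /ŋ/ → /f/, /z/ → /θ/, giving /fθðoɹx/.
The consonants /f/, /θ/, /x/ cannot be parsed into a legal (C)V(C) syllable (at most one coda consonant is licensed; onsets are limited to one consonant).
Deletion applies to /f/, /θ/, /x/.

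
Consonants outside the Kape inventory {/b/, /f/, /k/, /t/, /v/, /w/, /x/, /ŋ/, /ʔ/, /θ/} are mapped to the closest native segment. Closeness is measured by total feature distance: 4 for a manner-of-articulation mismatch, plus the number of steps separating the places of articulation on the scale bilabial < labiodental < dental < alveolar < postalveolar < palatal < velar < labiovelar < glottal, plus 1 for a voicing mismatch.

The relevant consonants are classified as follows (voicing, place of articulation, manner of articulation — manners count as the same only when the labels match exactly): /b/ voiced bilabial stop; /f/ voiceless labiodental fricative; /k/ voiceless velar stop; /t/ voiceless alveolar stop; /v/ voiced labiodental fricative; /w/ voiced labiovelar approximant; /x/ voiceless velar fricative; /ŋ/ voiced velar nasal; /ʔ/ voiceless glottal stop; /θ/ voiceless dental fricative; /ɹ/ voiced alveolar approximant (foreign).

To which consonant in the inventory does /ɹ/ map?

/w/ is closest: same manner (approximant), place distance 4 (alveolar→labiovelar), same voicing; total 4. Next closest is /t/ at distance 5.

w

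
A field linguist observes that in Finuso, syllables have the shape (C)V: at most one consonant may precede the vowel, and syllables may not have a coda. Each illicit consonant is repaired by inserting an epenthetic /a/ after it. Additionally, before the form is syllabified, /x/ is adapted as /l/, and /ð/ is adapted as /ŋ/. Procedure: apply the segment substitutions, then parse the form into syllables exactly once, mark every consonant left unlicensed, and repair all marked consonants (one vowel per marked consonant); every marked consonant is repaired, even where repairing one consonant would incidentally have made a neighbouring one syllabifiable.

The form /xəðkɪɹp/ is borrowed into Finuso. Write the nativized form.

ləŋakɪɹapa

Substitution: /x/ → /l/, /ð/ → /ŋ/, giving /ləŋkɪɹp/.
The consonants /ŋ/, /ɹ/, /p/ cannot be parsed into a legal (C)V syllable (no codas are permitted; onsets are limited to one consonant).
Inserting the epenthetic vowel yields /ŋ/ → /ŋa/, /ɹ/ → /ɹa/, /p/ → /pa/.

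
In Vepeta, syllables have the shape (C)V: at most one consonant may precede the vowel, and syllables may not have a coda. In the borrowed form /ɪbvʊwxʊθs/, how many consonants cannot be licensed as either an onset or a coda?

4

Syllabifying with onset maximization leaves /b/, /w/, /θ/, /s/ stranded (no codas are permitted; onsets are limited to one consonant).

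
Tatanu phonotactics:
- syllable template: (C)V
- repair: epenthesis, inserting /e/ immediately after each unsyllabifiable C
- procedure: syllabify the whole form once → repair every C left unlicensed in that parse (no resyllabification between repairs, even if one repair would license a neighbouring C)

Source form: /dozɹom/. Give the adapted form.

dozeɹome

The consonants /z/, /m/ cannot be parsed into a legal (C)V syllable (no codas are permitted; onsets are limited to one consonant).
Each unlicensed consonant becomes the onset of a new syllable: /z/ → /ze/, /m/ → /me/.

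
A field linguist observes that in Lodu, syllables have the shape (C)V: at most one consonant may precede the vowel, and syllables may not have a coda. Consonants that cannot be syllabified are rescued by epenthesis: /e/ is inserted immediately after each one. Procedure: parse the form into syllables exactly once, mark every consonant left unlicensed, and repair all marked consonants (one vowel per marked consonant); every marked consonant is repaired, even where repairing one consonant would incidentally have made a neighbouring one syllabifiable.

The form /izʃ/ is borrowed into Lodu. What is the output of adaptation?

The consonants /z/, /ʃ/ cannot be parsed into a legal (C)V syllable (no codas are permitted; onsets are limited to one consonant).
Each unlicensed consonant becomes the onset of a new syllable: /z/ → /ze/, /ʃ/ → /ʃe/.

izeʃe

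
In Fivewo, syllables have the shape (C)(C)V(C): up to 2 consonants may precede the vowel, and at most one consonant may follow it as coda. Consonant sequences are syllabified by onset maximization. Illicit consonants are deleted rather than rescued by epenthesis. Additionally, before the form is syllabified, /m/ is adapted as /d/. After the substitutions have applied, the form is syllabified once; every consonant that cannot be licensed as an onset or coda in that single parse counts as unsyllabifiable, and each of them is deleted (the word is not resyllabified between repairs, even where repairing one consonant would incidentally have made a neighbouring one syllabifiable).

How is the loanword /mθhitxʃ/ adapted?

Substitution: /m/ → /d/, giving /dθhitxʃ/.
Syllabifying with onset maximization leaves /d/, /x/, /ʃ/ stranded (at most one coda consonant is licensed; onsets may contain at most 2 consonants).
Deleting the stranded consonants removes /d/, /x/, /ʃ/.

θhit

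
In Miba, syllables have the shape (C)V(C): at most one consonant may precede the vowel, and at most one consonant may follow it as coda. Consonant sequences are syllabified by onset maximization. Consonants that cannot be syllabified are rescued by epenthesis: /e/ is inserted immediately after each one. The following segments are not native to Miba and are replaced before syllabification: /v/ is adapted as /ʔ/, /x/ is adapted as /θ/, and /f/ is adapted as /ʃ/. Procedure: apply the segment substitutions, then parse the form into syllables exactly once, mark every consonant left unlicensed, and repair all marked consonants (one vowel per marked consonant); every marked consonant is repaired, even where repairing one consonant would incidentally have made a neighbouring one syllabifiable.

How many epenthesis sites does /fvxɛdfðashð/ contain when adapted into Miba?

After substitution the input is /ʃʔθɛdʃðashð/.
The unsyllabifiable consonants are /ʃ/, /ʔ/, /ʃ/, /h/, /ð/; each receives one epenthetic vowel.

5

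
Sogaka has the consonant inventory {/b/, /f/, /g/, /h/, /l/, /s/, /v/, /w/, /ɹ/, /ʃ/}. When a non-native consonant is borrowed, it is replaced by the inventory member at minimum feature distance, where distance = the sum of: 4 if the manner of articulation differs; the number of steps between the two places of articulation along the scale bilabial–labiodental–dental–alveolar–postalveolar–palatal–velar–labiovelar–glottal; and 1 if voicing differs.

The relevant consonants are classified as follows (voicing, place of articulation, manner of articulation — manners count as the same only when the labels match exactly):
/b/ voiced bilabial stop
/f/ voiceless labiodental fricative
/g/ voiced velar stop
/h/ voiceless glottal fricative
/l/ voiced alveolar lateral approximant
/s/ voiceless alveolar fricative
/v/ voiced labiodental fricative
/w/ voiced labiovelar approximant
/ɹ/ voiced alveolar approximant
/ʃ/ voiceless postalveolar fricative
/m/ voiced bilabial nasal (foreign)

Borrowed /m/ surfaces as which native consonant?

/b/ is closest: manner differs (nasal→stop, +4), place distance 0 (bilabial→bilabial), same voicing; total 4. Next closest is /v/ at distance 5.

b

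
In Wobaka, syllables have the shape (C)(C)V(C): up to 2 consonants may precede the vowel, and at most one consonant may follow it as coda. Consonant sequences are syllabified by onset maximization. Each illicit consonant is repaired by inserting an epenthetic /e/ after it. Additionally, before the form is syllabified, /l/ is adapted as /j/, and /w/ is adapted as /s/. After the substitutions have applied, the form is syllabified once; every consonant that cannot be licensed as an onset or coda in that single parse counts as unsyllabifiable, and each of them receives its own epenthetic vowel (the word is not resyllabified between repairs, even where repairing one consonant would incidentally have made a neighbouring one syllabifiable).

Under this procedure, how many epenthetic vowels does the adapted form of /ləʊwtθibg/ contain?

After substitution the input is /jəʊstθibg/.
The unsyllabifiable consonants are /g/; each receives one epenthetic vowel.

1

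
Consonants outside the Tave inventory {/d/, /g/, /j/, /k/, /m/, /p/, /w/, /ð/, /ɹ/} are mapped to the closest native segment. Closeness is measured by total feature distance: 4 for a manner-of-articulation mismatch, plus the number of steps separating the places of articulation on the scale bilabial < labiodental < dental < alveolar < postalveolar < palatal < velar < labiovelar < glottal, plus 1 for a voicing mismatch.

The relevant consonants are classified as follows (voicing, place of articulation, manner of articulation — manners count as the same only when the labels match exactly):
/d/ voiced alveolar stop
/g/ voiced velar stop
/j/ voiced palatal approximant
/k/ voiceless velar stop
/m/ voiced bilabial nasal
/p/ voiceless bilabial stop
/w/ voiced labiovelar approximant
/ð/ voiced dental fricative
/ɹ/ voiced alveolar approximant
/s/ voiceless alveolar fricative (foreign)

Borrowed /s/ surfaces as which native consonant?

/ð/ is closest: same manner (fricative), place distance 1 (alveolar→dental), voicing differs (+1); total 2. Next closest is /d/ at distance 5.

ð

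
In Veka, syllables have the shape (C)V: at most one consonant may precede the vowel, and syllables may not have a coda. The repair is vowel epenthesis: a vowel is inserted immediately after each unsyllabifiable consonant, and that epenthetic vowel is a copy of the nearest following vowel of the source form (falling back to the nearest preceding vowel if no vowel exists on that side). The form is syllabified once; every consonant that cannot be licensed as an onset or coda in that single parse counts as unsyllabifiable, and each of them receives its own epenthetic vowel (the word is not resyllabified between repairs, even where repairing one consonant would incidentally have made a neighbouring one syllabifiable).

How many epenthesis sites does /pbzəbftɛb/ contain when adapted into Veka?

The unsyllabifiable consonants are /p/, /b/, /b/, /f/, /b/; each receives one epenthetic vowel.

5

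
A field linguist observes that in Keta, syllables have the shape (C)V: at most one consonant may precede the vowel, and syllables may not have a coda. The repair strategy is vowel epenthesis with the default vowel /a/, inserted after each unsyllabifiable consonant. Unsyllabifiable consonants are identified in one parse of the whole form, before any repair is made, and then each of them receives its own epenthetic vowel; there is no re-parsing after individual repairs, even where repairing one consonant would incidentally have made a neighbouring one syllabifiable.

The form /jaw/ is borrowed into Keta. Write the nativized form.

Under (C)V, the unsyllabifiable consonants are /w/ (no codas are permitted; onsets are limited to one consonant).
Inserting the epenthetic vowel yields /w/ → /wa/.

jawa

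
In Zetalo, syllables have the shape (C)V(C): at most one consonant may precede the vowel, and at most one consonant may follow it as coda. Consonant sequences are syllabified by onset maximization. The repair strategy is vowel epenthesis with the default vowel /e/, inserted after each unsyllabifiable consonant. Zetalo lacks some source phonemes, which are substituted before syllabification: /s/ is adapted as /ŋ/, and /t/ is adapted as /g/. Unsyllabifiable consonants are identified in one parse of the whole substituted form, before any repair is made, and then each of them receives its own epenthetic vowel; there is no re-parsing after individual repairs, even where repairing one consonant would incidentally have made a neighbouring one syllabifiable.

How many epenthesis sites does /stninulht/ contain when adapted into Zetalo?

After substitution the input is /ŋgninulhg/.
The unsyllabifiable consonants are /ŋ/, /g/, /h/, /g/; each receives one epenthetic vowel.

4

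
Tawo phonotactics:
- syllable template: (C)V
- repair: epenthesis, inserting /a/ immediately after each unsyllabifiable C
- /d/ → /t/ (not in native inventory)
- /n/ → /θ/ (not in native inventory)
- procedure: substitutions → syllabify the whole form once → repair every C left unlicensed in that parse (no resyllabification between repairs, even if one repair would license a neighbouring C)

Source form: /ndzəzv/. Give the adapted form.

Substitution: /n/ → /θ/, /d/ → /t/, giving /θtzəzv/.
Syllabifying with onset maximization leaves /θ/, /t/, /z/, /v/ stranded (no codas are permitted; onsets are limited to one consonant).
Each unlicensed consonant becomes the onset of a new syllable: /θ/ → /θa/, /t/ → /ta/, /z/ → /za/, /v/ → /va/.

θatazəzava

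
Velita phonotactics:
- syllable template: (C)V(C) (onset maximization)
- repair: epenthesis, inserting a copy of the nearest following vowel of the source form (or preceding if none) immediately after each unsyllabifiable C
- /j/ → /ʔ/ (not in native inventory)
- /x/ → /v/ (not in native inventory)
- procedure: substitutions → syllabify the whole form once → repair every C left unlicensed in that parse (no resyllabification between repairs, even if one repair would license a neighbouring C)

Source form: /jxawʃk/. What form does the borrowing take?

Substitution: /j/ → /ʔ/, /x/ → /v/, giving /ʔvawʃk/.
The consonants /ʔ/, /ʃ/, /k/ cannot be parsed into a legal (C)V(C) syllable (at most one coda consonant is licensed; onsets are limited to one consonant).
Inserting the epenthetic vowel yields /ʔ/ → /ʔa/, /ʃ/ → /ʃa/, /k/ → /ka/.

ʔavawʃaka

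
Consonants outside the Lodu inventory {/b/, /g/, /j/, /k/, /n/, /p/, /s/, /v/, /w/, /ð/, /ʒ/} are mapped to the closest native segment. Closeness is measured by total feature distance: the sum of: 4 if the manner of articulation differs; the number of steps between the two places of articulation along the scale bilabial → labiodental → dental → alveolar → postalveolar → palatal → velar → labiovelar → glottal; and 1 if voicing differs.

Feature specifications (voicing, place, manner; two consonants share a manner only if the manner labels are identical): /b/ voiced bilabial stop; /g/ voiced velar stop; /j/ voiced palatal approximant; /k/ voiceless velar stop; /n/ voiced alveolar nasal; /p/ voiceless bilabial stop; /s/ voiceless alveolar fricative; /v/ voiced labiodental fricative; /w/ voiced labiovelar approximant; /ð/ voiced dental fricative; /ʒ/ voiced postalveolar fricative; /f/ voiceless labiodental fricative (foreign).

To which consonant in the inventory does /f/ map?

/v/ is closest: same manner (fricative), place distance 0 (labiodental→labiodental), voicing differs (+1); total 1. Next closest is /s/ at distance 2.

v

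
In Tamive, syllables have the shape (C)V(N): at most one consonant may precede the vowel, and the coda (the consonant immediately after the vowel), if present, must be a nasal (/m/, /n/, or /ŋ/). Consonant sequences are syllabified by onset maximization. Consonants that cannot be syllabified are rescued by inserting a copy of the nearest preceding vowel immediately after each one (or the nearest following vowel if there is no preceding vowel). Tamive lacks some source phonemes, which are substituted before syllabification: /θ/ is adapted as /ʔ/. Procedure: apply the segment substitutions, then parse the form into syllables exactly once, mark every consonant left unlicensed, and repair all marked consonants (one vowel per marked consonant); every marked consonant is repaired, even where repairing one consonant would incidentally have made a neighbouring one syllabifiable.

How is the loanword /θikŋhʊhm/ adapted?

Substitution: /θ/ → /ʔ/, giving /ʔikŋhʊhm/.
The consonants /k/, /ŋ/, /h/, /m/ cannot be parsed into a legal (C)V(N) syllable (only a nasal (/m/, /n/, or /ŋ/) is licensed in coda position; onsets are limited to one consonant).
Epenthesis after each stranded consonant: /k/ → /ki/, /ŋ/ → /ŋi/, /h/ → /hʊ/, /m/ → /mʊ/.

ʔikiŋihʊhʊmʊ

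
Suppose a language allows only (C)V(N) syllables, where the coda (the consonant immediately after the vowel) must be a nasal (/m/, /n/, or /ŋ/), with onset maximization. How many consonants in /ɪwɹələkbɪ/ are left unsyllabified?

The consonants /w/, /k/ cannot be parsed into a legal (C)V(N) syllable (only a nasal (/m/, /n/, or /ŋ/) is licensed in coda position; onsets are limited to one consonant).

2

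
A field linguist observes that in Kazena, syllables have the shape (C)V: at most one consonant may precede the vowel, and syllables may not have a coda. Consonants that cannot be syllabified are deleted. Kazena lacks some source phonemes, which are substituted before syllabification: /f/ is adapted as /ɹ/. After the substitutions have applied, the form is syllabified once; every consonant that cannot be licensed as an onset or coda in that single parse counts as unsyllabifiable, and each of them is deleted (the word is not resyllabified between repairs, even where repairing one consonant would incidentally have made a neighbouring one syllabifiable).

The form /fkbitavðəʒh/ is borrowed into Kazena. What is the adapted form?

Substitution: /f/ → /ɹ/, giving /ɹkbitavðəʒh/.
Syllabifying with onset maximization leaves /ɹ/, /k/, /v/, /ʒ/, /h/ stranded (no codas are permitted; onsets are limited to one consonant).
Deletion applies to /ɹ/, /k/, /v/, /ʒ/, /h/.

bitaðə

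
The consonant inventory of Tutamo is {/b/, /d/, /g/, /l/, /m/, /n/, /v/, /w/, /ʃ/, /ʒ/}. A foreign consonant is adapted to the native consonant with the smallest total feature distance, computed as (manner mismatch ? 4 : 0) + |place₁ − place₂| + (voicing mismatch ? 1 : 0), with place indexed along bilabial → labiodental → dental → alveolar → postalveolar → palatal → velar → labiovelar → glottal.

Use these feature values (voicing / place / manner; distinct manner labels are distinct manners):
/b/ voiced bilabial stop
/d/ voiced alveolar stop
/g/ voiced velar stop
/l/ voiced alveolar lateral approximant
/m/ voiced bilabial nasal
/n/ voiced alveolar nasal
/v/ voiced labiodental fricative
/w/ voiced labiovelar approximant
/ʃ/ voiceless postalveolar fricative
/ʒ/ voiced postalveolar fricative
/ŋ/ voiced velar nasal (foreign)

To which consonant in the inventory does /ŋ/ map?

n

/n/ is closest: same manner (nasal), place distance 3 (velar→alveolar), same voicing; total 3. Next closest is /g/ at distance 4.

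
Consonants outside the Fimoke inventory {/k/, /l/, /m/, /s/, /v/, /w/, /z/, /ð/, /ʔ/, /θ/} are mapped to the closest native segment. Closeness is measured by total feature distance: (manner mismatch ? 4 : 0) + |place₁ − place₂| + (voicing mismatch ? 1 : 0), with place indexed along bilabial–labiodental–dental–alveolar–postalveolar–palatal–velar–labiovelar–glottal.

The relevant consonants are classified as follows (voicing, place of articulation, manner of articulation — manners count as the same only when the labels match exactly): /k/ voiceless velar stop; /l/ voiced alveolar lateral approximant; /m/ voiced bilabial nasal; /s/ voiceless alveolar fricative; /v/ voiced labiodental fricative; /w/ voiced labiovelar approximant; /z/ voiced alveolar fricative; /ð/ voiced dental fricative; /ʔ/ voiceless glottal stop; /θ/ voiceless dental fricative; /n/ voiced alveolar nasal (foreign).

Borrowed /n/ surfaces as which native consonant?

/m/ is closest: same manner (nasal), place distance 3 (alveolar→bilabial), same voicing; total 3. Next closest is /l/ at distance 4.

m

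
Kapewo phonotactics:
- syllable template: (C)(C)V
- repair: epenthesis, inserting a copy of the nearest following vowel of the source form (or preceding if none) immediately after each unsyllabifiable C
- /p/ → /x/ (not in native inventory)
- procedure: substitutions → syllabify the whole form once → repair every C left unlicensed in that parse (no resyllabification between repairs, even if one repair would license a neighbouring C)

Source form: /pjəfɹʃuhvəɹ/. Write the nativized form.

xjəfuɹʃuhvəɹə

Substitution: /p/ → /x/, giving /xjəfɹʃuhvəɹ/.
The consonants /f/, /ɹ/ cannot be parsed into a legal (C)(C)V syllable (no codas are permitted; onsets may contain at most 2 consonants).
Each unlicensed consonant becomes the onset of a new syllable: /f/ → /fu/, /ɹ/ → /ɹə/.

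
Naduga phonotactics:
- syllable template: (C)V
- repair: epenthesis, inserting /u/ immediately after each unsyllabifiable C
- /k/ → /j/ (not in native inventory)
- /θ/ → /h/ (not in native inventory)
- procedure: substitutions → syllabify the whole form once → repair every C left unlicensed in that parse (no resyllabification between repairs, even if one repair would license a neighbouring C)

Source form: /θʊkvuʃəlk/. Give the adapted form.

Substitution: /θ/ → /h/, /k/ → /j/, giving /hʊjvuʃəlj/.
Under (C)V, the unsyllabifiable consonants are /j/, /l/, /j/ (no codas are permitted; onsets are limited to one consonant).
Each unlicensed consonant becomes the onset of a new syllable: /j/ → /ju/, /l/ → /lu/, /j/ → /ju/.

hʊjuvuʃəluju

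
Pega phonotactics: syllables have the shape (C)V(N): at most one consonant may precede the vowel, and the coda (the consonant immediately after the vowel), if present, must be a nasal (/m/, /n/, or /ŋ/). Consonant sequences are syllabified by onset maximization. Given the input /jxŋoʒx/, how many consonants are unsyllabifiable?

Under (C)V(N), the unsyllabifiable consonants are /j/, /x/, /ʒ/, /x/ (only a nasal (/m/, /n/, or /ŋ/) is licensed in coda position; onsets are limited to one consonant).

4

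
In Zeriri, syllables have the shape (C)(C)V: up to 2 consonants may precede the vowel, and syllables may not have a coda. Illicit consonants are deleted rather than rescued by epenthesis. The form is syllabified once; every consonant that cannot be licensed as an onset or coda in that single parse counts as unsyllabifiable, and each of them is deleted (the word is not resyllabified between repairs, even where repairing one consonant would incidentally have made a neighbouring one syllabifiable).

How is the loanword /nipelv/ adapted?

nipe

Syllabifying with onset maximization leaves /l/, /v/ stranded (no codas are permitted; onsets may contain at most 2 consonants).
Deleting the stranded consonants removes /l/, /v/.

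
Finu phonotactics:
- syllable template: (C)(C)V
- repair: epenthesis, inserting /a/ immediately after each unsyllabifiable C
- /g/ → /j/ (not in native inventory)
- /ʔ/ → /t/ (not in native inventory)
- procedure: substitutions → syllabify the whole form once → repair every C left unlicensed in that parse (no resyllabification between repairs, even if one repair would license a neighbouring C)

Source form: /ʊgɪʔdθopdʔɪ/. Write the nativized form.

Substitution: /g/ → /j/, /ʔ/ → /t/, giving /ʊjɪtdθopdtɪ/.
The consonants /t/, /p/ cannot be parsed into a legal (C)(C)V syllable (no codas are permitted; onsets may contain at most 2 consonants).
Inserting the epenthetic vowel yields /t/ → /ta/, /p/ → /pa/.

ʊjɪtadθopadtɪ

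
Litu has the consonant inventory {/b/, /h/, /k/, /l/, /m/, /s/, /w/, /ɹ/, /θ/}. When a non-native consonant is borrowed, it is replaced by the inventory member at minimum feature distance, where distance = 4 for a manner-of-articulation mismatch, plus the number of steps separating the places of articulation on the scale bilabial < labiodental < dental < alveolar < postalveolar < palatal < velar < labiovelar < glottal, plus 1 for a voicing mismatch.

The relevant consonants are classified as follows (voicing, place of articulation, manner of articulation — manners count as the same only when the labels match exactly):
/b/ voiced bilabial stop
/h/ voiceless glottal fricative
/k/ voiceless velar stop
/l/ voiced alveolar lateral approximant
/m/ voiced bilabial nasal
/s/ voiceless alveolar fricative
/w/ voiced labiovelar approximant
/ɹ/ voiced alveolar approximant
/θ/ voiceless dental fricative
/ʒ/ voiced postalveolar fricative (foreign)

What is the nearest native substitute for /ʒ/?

/s/ is closest: same manner (fricative), place distance 1 (postalveolar→alveolar), voicing differs (+1); total 2. Next closest is /θ/ at distance 3.

s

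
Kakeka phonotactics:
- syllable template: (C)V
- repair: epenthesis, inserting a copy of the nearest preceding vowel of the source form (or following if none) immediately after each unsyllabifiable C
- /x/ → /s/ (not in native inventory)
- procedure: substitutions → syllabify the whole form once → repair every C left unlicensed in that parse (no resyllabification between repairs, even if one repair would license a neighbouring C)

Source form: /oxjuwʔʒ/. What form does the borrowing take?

Substitution: /x/ → /s/, giving /osjuwʔʒ/.
The consonants /s/, /w/, /ʔ/, /ʒ/ cannot be parsed into a legal (C)V syllable (no codas are permitted; onsets are limited to one consonant).
Inserting the epenthetic vowel yields /s/ → /so/, /w/ → /wu/, /ʔ/ → /ʔu/, /ʒ/ → /ʒu/.

osojuwuʔuʒu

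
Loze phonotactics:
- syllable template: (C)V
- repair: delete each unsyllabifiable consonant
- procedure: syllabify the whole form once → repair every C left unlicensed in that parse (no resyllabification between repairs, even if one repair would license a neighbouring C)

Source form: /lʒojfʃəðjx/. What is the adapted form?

ʒoʃə

Under (C)V, the unsyllabifiable consonants are /l/, /j/, /f/, /ð/, /j/, /x/ (no codas are permitted; onsets are limited to one consonant).
Each unlicensed consonant is deleted: /l/, /j/, /f/, /ð/, /j/, /x/.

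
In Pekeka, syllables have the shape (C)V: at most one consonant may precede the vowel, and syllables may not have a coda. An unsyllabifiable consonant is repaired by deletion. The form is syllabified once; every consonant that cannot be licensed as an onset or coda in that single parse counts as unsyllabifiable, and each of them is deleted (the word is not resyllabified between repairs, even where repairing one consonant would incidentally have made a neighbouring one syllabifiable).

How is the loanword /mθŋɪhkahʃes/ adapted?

ŋɪkaʃe

Under (C)V, the unsyllabifiable consonants are /m/, /θ/, /h/, /h/, /s/ (no codas are permitted; onsets are limited to one consonant).
Each unlicensed consonant is deleted: /m/, /θ/, /h/, /h/, /s/.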